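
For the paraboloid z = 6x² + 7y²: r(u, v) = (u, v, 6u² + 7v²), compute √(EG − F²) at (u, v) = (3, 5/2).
√(EG − F²)|_{(3, 5/2)} = sqrt(2522)

E = 144*u^2 + 1, F = 168*u*v, G = 196*v^2 + 1; EG − F² = 144*u^2 + 196*v^2 + 1; √(EG − F²) = sqrt(144*u^2 + 196*v^2 + 1). At the given point: sqrt(2522).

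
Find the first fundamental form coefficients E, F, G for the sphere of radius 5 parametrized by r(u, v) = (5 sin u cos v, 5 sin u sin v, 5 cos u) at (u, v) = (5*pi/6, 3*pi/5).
E = 25;  F = 0;  G = 25/4

Partials: r_u = (5*cos(u)*cos(v), 5*sin(v)*cos(u), -5*sin(u)), r_v = (-5*sin(u)*sin(v), 5*sin(u)*cos(v), 0). As functions of (u, v):
  E = r_u · r_u = 25,
  F = r_u · r_v = 0,
  G = r_v · r_v = 25*sin(u)^2.
Evaluating at (u, v) = (5*pi/6, 3*pi/5): E = 25, F = 0, G = 25/4.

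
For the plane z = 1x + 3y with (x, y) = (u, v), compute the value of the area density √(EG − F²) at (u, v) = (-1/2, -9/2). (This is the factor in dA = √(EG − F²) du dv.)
√(EG − F²)|_{(-1/2, -9/2)} = sqrt(11)

E = 2, F = 3, G = 10, so EG − F² = 11. Taking the positive square root: √(EG − F²) = sqrt(11). At (u, v) = (-1/2, -9/2): sqrt(11).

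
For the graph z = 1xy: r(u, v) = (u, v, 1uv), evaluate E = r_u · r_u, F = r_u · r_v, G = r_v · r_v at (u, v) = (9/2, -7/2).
E = 53/4;  F = -63/4;  G = 85/4

Partials: r_u = (1, 0, v), r_v = (0, 1, u). As functions of (u, v):
  E = r_u · r_u = v^2 + 1,
  F = r_u · r_v = u*v,
  G = r_v · r_v = u^2 + 1.
Evaluating at (u, v) = (9/2, -7/2): E = 53/4, F = -63/4, G = 85/4.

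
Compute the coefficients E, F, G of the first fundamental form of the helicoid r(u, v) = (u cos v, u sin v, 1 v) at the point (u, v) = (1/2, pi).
E = 1;  F = 0;  G = 5/4

Partials: r_u = (cos(v), sin(v), 0), r_v = (-u*sin(v), u*cos(v), 1). As functions of (u, v):
  E = r_u · r_u = 1,
  F = r_u · r_v = 0,
  G = r_v · r_v = u^2 + 1.
Evaluating at (u, v) = (1/2, pi): E = 1, F = 0, G = 5/4.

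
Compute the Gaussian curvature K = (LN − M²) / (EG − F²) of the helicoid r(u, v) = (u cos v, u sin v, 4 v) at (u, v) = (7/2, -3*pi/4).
K = -256/12769

Coefficients of the first fundamental form: E = 1, F = 0, G = u^2 + 16.
Coefficients of the second fundamental form: L = 0, M = -4/sqrt(u^2 + 16), N = 0.
Assemble K = (LN − M²)/(EG − F²) = -16/(u^2 + 16)^2. At (u, v) = (7/2, -3*pi/4): K = -256/12769.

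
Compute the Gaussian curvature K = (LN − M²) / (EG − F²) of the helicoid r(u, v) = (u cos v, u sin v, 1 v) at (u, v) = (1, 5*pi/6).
K = -1/4

Coefficients of the first fundamental form: E = 1, F = 0, G = u^2 + 1.
Coefficients of the second fundamental form: L = 0, M = -1/sqrt(u^2 + 1), N = 0.
Assemble K = (LN − M²)/(EG − F²) = -1/(u^2 + 1)^2. At (u, v) = (1, 5*pi/6): K = -1/4.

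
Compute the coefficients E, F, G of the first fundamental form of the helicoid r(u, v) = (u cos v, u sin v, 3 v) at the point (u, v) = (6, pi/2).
E = 1;  F = 0;  G = 45

Partials: r_u = (cos(v), sin(v), 0), r_v = (-u*sin(v), u*cos(v), 3). As functions of (u, v):
  E = r_u · r_u = 1,
  F = r_u · r_v = 0,
  G = r_v · r_v = u^2 + 9.
Evaluating at (u, v) = (6, pi/2): E = 1, F = 0, G = 45.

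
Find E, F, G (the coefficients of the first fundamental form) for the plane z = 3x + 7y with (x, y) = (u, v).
E = 10;  F = 21;  G = 50

Compute partials: r_u = (1, 0, 3), r_v = (0, 1, 7). Then
  E = r_u · r_u = 10,
  F = r_u · r_v = 21,
  G = r_v · r_v = 50.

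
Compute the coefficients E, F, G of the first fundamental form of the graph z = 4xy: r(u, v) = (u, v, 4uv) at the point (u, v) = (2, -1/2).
E = 5;  F = -16;  G = 65

Partials: r_u = (1, 0, 4*v), r_v = (0, 1, 4*u). As functions of (u, v):
  E = r_u · r_u = 16*v^2 + 1,
  F = r_u · r_v = 16*u*v,
  G = r_v · r_v = 16*u^2 + 1.
Evaluating at (u, v) = (2, -1/2): E = 5, F = -16, G = 65.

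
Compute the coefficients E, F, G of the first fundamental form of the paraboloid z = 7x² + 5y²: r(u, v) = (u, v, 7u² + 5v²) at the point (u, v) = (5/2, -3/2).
E = 1226;  F = -525;  G = 226

Partials: r_u = (1, 0, 14*u), r_v = (0, 1, 10*v). As functions of (u, v):
  E = r_u · r_u = 196*u^2 + 1,
  F = r_u · r_v = 140*u*v,
  G = r_v · r_v = 100*v^2 + 1.
Evaluating at (u, v) = (5/2, -3/2): E = 1226, F = -525, G = 226.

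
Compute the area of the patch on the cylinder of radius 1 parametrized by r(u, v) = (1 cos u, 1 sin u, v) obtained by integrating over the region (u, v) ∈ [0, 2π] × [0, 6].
Area = 12*pi

Area = ∫∫ √(EG − F²) du dv with √(EG − F²) = 1. Integrating over [0, 2π] × [0, 6] gives 12*pi.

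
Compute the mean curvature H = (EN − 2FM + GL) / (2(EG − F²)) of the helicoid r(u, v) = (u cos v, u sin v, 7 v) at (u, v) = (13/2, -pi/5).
H = 0

With E = 1, F = 0, G = u^2 + 49, L = 0, M = -7/sqrt(u^2 + 49), N = 0, assemble
  H = (EN − 2FM + GL) / (2(EG − F²)) = 0.
At (u, v) = (13/2, -pi/5): H = 0.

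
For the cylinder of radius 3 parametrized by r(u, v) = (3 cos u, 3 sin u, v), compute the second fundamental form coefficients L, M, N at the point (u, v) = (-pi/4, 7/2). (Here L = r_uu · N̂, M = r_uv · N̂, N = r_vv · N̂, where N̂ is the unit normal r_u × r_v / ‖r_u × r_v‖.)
L = -3;  M = 0;  N = 0

Compute the unit normal N̂(u, v) = (cos(u), sin(u), 0), and the second partials r_uu, r_uv, r_vv. Take dot products:
  L(u, v) = r_uu · N̂ = -3,
  M(u, v) = r_uv · N̂ = 0,
  N(u, v) = r_vv · N̂ = 0.
Evaluating at (u, v) = (-pi/4, 7/2):
  L = -3, M = 0, N = 0.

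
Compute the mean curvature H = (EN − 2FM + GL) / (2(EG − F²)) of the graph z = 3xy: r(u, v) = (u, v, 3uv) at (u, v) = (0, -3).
H = 0

With E = 9*v^2 + 1, F = 9*u*v, G = 9*u^2 + 1, L = 0, M = 3/sqrt(9*u^2 + 9*v^2 + 1), N = 0, assemble
  H = (EN − 2FM + GL) / (2(EG − F²)) = -27*u*v/(9*u^2 + 9*v^2 + 1)^(3/2).
At (u, v) = (0, -3): H = 0.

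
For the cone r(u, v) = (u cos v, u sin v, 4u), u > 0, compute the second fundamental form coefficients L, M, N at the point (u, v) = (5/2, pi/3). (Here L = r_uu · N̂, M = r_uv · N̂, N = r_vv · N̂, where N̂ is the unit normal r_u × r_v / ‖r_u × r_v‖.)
L = 0;  M = 0;  N = 10*sqrt(17)/17

Compute the unit normal N̂(u, v) = (-4*sqrt(17)*u*cos(v)/(17*Abs(u)), -4*sqrt(17)*u*sin(v)/(17*Abs(u)), sqrt(17)*u/(17*Abs(u))), and the second partials r_uu, r_uv, r_vv. Take dot products:
  L(u, v) = r_uu · N̂ = 0,
  M(u, v) = r_uv · N̂ = 0,
  N(u, v) = r_vv · N̂ = 4*sqrt(17)*u^2/(17*Abs(u)).
Evaluating at (u, v) = (5/2, pi/3):
  L = 0, M = 0, N = 10*sqrt(17)/17.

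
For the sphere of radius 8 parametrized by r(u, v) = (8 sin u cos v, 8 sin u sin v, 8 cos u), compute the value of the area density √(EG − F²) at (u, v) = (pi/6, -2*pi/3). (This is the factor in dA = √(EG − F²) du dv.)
√(EG − F²)|_{(pi/6, -2*pi/3)} = 32

E = 64, F = 0, G = 64*sin(u)^2, so EG − F² = 4096*sin(u)^2. Taking the positive square root: √(EG − F²) = 64*Abs(sin(u)). At (u, v) = (pi/6, -2*pi/3): 32.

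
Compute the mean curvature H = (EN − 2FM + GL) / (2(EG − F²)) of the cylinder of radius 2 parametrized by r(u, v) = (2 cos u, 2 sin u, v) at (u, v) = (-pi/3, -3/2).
H = -1/4

With E = 4, F = 0, G = 1, L = -2, M = 0, N = 0, assemble
  H = (EN − 2FM + GL) / (2(EG − F²)) = -1/4.
At (u, v) = (-pi/3, -3/2): H = -1/4.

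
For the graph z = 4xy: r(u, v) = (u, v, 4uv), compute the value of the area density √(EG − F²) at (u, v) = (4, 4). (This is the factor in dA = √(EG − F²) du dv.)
√(EG − F²)|_{(4, 4)} = 3*sqrt(57)

E = 16*v^2 + 1, F = 16*u*v, G = 16*u^2 + 1, so EG − F² = 16*u^2 + 16*v^2 + 1. Taking the positive square root: √(EG − F²) = sqrt(16*u^2 + 16*v^2 + 1). At (u, v) = (4, 4): 3*sqrt(57).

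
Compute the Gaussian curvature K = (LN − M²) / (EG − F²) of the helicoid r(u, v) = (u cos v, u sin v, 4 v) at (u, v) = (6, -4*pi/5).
K = -1/169

Coefficients of the first fundamental form: E = 1, F = 0, G = u^2 + 16.
Coefficients of the second fundamental form: L = 0, M = -4/sqrt(u^2 + 16), N = 0.
Assemble K = (LN − M²)/(EG − F²) = -16/(u^2 + 16)^2. At (u, v) = (6, -4*pi/5): K = -1/169.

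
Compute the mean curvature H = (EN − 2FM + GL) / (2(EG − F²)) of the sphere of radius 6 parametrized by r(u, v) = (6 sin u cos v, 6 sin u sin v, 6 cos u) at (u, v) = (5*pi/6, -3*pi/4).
H = -1/6

With E = 36, F = 0, G = 36*sin(u)^2, L = -6*sin(u)/Abs(sin(u)), M = 0, N = -6*sin(u)^3/Abs(sin(u)), assemble
  H = (EN − 2FM + GL) / (2(EG − F²)) = -sin(u)/(6*Abs(sin(u))).
At (u, v) = (5*pi/6, -3*pi/4): H = -1/6.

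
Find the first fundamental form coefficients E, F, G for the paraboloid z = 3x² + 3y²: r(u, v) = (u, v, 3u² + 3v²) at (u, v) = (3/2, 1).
E = 82;  F = 54;  G = 37

Partials: r_u = (1, 0, 6*u), r_v = (0, 1, 6*v). As functions of (u, v):
  E = r_u · r_u = 36*u^2 + 1,
  F = r_u · r_v = 36*u*v,
  G = r_v · r_v = 36*v^2 + 1.
Evaluating at (u, v) = (3/2, 1): E = 82, F = 54, G = 37.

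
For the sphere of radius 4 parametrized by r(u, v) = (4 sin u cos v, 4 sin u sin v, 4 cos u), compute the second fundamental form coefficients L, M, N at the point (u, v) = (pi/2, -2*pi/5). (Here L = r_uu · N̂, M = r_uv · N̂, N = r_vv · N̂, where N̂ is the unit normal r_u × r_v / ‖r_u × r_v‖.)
L = -4;  M = 0;  N = -4

Compute the unit normal N̂(u, v) = (sin(u)^2*cos(v)/Abs(sin(u)), sin(u)^2*sin(v)/Abs(sin(u)), sin(2*u)/(2*Abs(sin(u)))), and the second partials r_uu, r_uv, r_vv. Take dot products:
  L(u, v) = r_uu · N̂ = -4*sin(u)/Abs(sin(u)),
  M(u, v) = r_uv · N̂ = 0,
  N(u, v) = r_vv · N̂ = -4*sin(u)^3/Abs(sin(u)).
Evaluating at (u, v) = (pi/2, -2*pi/5):
  L = -4, M = 0, N = -4.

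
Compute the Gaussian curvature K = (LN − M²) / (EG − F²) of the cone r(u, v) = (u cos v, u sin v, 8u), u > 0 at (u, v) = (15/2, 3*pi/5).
K = 0

Coefficients of the first fundamental form: E = 65, F = 0, G = u^2.
Coefficients of the second fundamental form: L = 0, M = 0, N = 8*sqrt(65)*u^2/(65*Abs(u)).
Assemble K = (LN − M²)/(EG − F²) = 0. At (u, v) = (15/2, 3*pi/5): K = 0.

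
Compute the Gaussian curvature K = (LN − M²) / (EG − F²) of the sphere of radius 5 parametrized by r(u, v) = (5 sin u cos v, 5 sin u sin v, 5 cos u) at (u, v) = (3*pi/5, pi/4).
K = 1/25

Coefficients of the first fundamental form: E = 25, F = 0, G = 25*sin(u)^2.
Coefficients of the second fundamental form: L = -5*sin(u)/Abs(sin(u)), M = 0, N = -5*sin(u)^3/Abs(sin(u)).
Assemble K = (LN − M²)/(EG − F²) = 1/25. At (u, v) = (3*pi/5, pi/4): K = 1/25.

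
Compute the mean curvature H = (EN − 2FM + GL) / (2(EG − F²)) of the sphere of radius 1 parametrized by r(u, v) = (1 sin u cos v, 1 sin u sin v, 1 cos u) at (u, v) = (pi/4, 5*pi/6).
H = -1

With E = 1, F = 0, G = sin(u)^2, L = -sin(u)/Abs(sin(u)), M = 0, N = -sin(u)^3/Abs(sin(u)), assemble
  H = (EN − 2FM + GL) / (2(EG − F²)) = -sin(u)/Abs(sin(u)).
At (u, v) = (pi/4, 5*pi/6): H = -1.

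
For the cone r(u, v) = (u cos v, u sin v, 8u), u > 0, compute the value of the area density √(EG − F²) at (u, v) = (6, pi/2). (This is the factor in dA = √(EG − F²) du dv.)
√(EG − F²)|_{(6, pi/2)} = 6*sqrt(65)

E = 65, F = 0, G = u^2, so EG − F² = 65*u^2. Taking the positive square root: √(EG − F²) = sqrt(65)*Abs(u). At (u, v) = (6, pi/2): 6*sqrt(65).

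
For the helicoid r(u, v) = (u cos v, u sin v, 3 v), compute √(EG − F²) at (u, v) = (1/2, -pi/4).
√(EG − F²)|_{(1/2, -pi/4)} = sqrt(37)/2

E = 1, F = 0, G = u^2 + 9; EG − F² = u^2 + 9; √(EG − F²) = sqrt(u^2 + 9). At the given point: sqrt(37)/2.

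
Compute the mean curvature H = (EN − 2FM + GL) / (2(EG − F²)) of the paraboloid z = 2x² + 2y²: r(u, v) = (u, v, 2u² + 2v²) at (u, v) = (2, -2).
H = 260*sqrt(129)/16641

With E = 16*u^2 + 1, F = 16*u*v, G = 16*v^2 + 1, L = 4/sqrt(16*u^2 + 16*v^2 + 1), M = 0, N = 4/sqrt(16*u^2 + 16*v^2 + 1), assemble
  H = (EN − 2FM + GL) / (2(EG − F²)) = 4*(8*u^2 + 8*v^2 + 1)/(16*u^2 + 16*v^2 + 1)^(3/2).
At (u, v) = (2, -2): H = 260*sqrt(129)/16641.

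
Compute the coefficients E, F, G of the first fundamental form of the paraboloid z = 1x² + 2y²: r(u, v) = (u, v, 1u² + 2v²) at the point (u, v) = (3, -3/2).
E = 37;  F = -36;  G = 37

Partials: r_u = (1, 0, 2*u), r_v = (0, 1, 4*v). As functions of (u, v):
  E = r_u · r_u = 4*u^2 + 1,
  F = r_u · r_v = 8*u*v,
  G = r_v · r_v = 16*v^2 + 1.
Evaluating at (u, v) = (3, -3/2): E = 37, F = -36, G = 37.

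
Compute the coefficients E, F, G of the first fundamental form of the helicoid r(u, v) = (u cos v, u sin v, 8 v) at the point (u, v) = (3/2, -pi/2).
E = 1;  F = 0;  G = 265/4

Partials: r_u = (cos(v), sin(v), 0), r_v = (-u*sin(v), u*cos(v), 8). As functions of (u, v):
  E = r_u · r_u = 1,
  F = r_u · r_v = 0,
  G = r_v · r_v = u^2 + 64.
Evaluating at (u, v) = (3/2, -pi/2): E = 1, F = 0, G = 265/4.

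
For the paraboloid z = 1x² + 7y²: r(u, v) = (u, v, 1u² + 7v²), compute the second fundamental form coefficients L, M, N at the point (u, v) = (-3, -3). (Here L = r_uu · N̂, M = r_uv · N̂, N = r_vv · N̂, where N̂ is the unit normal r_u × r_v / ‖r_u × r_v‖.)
L = 2*sqrt(1801)/1801;  M = 0;  N = 14*sqrt(1801)/1801

Compute the unit normal N̂(u, v) = (-2*u/sqrt(4*u^2 + 196*v^2 + 1), -14*v/sqrt(4*u^2 + 196*v^2 + 1), 1/sqrt(4*u^2 + 196*v^2 + 1)), and the second partials r_uu, r_uv, r_vv. Take dot products:
  L(u, v) = r_uu · N̂ = 2/sqrt(4*u^2 + 196*v^2 + 1),
  M(u, v) = r_uv · N̂ = 0,
  N(u, v) = r_vv · N̂ = 14/sqrt(4*u^2 + 196*v^2 + 1).
Evaluating at (u, v) = (-3, -3):
  L = 2*sqrt(1801)/1801, M = 0, N = 14*sqrt(1801)/1801.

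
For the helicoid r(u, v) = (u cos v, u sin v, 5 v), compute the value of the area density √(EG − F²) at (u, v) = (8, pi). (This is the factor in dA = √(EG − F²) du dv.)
√(EG − F²)|_{(8, pi)} = sqrt(89)

E = 1, F = 0, G = u^2 + 25, so EG − F² = u^2 + 25. Taking the positive square root: √(EG − F²) = sqrt(u^2 + 25). At (u, v) = (8, pi): sqrt(89).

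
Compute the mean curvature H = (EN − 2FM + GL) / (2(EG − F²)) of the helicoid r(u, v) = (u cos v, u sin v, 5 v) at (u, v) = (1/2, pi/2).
H = 0

With E = 1, F = 0, G = u^2 + 25, L = 0, M = -5/sqrt(u^2 + 25), N = 0, assemble
  H = (EN − 2FM + GL) / (2(EG − F²)) = 0.
At (u, v) = (1/2, pi/2): H = 0.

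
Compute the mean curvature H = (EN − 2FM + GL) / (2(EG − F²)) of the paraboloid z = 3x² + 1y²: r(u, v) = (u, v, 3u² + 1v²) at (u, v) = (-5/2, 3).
H = 337*sqrt(262)/68644

With E = 36*u^2 + 1, F = 12*u*v, G = 4*v^2 + 1, L = 6/sqrt(36*u^2 + 4*v^2 + 1), M = 0, N = 2/sqrt(36*u^2 + 4*v^2 + 1), assemble
  H = (EN − 2FM + GL) / (2(EG − F²)) = 4*(9*u^2 + 3*v^2 + 1)/(36*u^2 + 4*v^2 + 1)^(3/2).
At (u, v) = (-5/2, 3): H = 337*sqrt(262)/68644.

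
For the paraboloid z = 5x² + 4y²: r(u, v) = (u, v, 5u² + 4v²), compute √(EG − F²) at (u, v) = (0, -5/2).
√(EG − F²)|_{(0, -5/2)} = sqrt(401)

E = 100*u^2 + 1, F = 80*u*v, G = 64*v^2 + 1; EG − F² = 100*u^2 + 64*v^2 + 1; √(EG − F²) = sqrt(100*u^2 + 64*v^2 + 1). At the given point: sqrt(401).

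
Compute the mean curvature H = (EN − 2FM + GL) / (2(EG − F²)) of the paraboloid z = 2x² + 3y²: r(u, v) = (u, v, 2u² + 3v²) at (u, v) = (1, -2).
H = 341*sqrt(161)/25921

With E = 16*u^2 + 1, F = 24*u*v, G = 36*v^2 + 1, L = 4/sqrt(16*u^2 + 36*v^2 + 1), M = 0, N = 6/sqrt(16*u^2 + 36*v^2 + 1), assemble
  H = (EN − 2FM + GL) / (2(EG − F²)) = (48*u^2 + 72*v^2 + 5)/(16*u^2 + 36*v^2 + 1)^(3/2).
At (u, v) = (1, -2): H = 341*sqrt(161)/25921.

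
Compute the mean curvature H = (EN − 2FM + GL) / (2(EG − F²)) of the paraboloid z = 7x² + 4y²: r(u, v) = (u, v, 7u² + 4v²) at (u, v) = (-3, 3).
H = 11099*sqrt(2341)/5480281

With E = 196*u^2 + 1, F = 112*u*v, G = 64*v^2 + 1, L = 14/sqrt(196*u^2 + 64*v^2 + 1), M = 0, N = 8/sqrt(196*u^2 + 64*v^2 + 1), assemble
  H = (EN − 2FM + GL) / (2(EG − F²)) = (784*u^2 + 448*v^2 + 11)/(196*u^2 + 64*v^2 + 1)^(3/2).
At (u, v) = (-3, 3): H = 11099*sqrt(2341)/5480281.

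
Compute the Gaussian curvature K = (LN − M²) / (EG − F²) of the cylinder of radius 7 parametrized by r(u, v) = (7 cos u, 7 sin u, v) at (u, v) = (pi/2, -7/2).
K = 0

Coefficients of the first fundamental form: E = 49, F = 0, G = 1.
Coefficients of the second fundamental form: L = -7, M = 0, N = 0.
Assemble K = (LN − M²)/(EG − F²) = 0. At (u, v) = (pi/2, -7/2): K = 0.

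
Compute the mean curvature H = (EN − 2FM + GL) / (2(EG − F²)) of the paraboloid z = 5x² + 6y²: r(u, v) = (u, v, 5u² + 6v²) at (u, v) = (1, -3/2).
H = 2231*sqrt(17)/36125

With E = 100*u^2 + 1, F = 120*u*v, G = 144*v^2 + 1, L = 10/sqrt(100*u^2 + 144*v^2 + 1), M = 0, N = 12/sqrt(100*u^2 + 144*v^2 + 1), assemble
  H = (EN − 2FM + GL) / (2(EG − F²)) = (600*u^2 + 720*v^2 + 11)/(100*u^2 + 144*v^2 + 1)^(3/2).
At (u, v) = (1, -3/2): H = 2231*sqrt(17)/36125.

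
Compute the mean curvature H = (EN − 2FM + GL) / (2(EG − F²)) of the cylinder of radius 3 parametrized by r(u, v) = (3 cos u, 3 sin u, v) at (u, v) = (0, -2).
H = -1/6

With E = 9, F = 0, G = 1, L = -3, M = 0, N = 0, assemble
  H = (EN − 2FM + GL) / (2(EG − F²)) = -1/6.
At (u, v) = (0, -2): H = -1/6.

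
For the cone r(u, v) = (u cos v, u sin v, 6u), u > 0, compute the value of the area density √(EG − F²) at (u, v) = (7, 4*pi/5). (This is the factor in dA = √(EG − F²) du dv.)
√(EG − F²)|_{(7, 4*pi/5)} = 7*sqrt(37)

E = 37, F = 0, G = u^2, so EG − F² = 37*u^2. Taking the positive square root: √(EG − F²) = sqrt(37)*Abs(u). At (u, v) = (7, 4*pi/5): 7*sqrt(37).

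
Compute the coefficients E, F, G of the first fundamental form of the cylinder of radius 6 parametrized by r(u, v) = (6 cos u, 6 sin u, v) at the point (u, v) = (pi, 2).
E = 36;  F = 0;  G = 1

Partials: r_u = (-6*sin(u), 6*cos(u), 0), r_v = (0, 0, 1). As functions of (u, v):
  E = r_u · r_u = 36,
  F = r_u · r_v = 0,
  G = r_v · r_v = 1.
Evaluating at (u, v) = (pi, 2): E = 36, F = 0, G = 1.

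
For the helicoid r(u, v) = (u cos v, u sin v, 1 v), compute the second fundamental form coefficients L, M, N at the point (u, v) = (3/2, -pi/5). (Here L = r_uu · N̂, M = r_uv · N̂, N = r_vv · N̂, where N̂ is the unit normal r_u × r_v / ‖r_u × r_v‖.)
L = 0;  M = -2*sqrt(13)/13;  N = 0

Compute the unit normal N̂(u, v) = (sin(v)/sqrt(u^2 + 1), -cos(v)/sqrt(u^2 + 1), u/sqrt(u^2 + 1)), and the second partials r_uu, r_uv, r_vv. Take dot products:
  L(u, v) = r_uu · N̂ = 0,
  M(u, v) = r_uv · N̂ = -1/sqrt(u^2 + 1),
  N(u, v) = r_vv · N̂ = 0.
Evaluating at (u, v) = (3/2, -pi/5):
  L = 0, M = -2*sqrt(13)/13, N = 0.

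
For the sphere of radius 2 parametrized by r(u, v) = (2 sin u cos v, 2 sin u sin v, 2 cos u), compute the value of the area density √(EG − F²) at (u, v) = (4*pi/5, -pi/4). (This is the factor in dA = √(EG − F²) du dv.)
√(EG − F²)|_{(4*pi/5, -pi/4)} = sqrt(10 - 2*sqrt(5))

E = 4, F = 0, G = 4*sin(u)^2, so EG − F² = 16*sin(u)^2. Taking the positive square root: √(EG − F²) = 4*Abs(sin(u)). At (u, v) = (4*pi/5, -pi/4): sqrt(10 - 2*sqrt(5)).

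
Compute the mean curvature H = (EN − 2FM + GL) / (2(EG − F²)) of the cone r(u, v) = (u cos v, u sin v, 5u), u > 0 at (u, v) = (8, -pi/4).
H = 5*sqrt(26)/416

With E = 26, F = 0, G = u^2, L = 0, M = 0, N = 5*sqrt(26)*u^2/(26*Abs(u)), assemble
  H = (EN − 2FM + GL) / (2(EG − F²)) = 5*sqrt(26)/(52*Abs(u)).
At (u, v) = (8, -pi/4): H = 5*sqrt(26)/416.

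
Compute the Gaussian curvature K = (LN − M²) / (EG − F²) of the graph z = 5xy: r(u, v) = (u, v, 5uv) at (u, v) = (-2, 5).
K = -25/527076

Coefficients of the first fundamental form: E = 25*v^2 + 1, F = 25*u*v, G = 25*u^2 + 1.
Coefficients of the second fundamental form: L = 0, M = 5/sqrt(25*u^2 + 25*v^2 + 1), N = 0.
Assemble K = (LN − M²)/(EG − F²) = -25/(625*u^4 + 1250*u^2*v^2 + 50*u^2 + 625*v^4 + 50*v^2 + 1). At (u, v) = (-2, 5): K = -25/527076.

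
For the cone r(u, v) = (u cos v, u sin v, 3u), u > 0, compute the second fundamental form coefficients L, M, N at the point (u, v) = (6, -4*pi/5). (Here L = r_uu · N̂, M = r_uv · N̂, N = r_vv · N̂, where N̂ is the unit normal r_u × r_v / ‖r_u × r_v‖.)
L = 0;  M = 0;  N = 9*sqrt(10)/5

Compute the unit normal N̂(u, v) = (-3*sqrt(10)*u*cos(v)/(10*Abs(u)), -3*sqrt(10)*u*sin(v)/(10*Abs(u)), sqrt(10)*u/(10*Abs(u))), and the second partials r_uu, r_uv, r_vv. Take dot products:
  L(u, v) = r_uu · N̂ = 0,
  M(u, v) = r_uv · N̂ = 0,
  N(u, v) = r_vv · N̂ = 3*sqrt(10)*u^2/(10*Abs(u)).
Evaluating at (u, v) = (6, -4*pi/5):
  L = 0, M = 0, N = 9*sqrt(10)/5.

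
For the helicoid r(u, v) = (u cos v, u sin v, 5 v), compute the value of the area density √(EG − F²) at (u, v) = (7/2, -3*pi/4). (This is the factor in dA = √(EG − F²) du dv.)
√(EG − F²)|_{(7/2, -3*pi/4)} = sqrt(149)/2

E = 1, F = 0, G = u^2 + 25, so EG − F² = u^2 + 25. Taking the positive square root: √(EG − F²) = sqrt(u^2 + 25). At (u, v) = (7/2, -3*pi/4): sqrt(149)/2.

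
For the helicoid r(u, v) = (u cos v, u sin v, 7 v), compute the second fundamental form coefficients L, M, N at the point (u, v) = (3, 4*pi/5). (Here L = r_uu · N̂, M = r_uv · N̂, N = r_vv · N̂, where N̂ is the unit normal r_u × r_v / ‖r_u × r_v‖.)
L = 0;  M = -7*sqrt(58)/58;  N = 0

Compute the unit normal N̂(u, v) = (7*sin(v)/sqrt(u^2 + 49), -7*cos(v)/sqrt(u^2 + 49), u/sqrt(u^2 + 49)), and the second partials r_uu, r_uv, r_vv. Take dot products:
  L(u, v) = r_uu · N̂ = 0,
  M(u, v) = r_uv · N̂ = -7/sqrt(u^2 + 49),
  N(u, v) = r_vv · N̂ = 0.
Evaluating at (u, v) = (3, 4*pi/5):
  L = 0, M = -7*sqrt(58)/58, N = 0.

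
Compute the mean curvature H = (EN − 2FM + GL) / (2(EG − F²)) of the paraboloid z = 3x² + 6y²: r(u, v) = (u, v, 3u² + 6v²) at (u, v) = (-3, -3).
H = 5841*sqrt(1621)/2627641

With E = 36*u^2 + 1, F = 72*u*v, G = 144*v^2 + 1, L = 6/sqrt(36*u^2 + 144*v^2 + 1), M = 0, N = 12/sqrt(36*u^2 + 144*v^2 + 1), assemble
  H = (EN − 2FM + GL) / (2(EG − F²)) = 9*(24*u^2 + 48*v^2 + 1)/(36*u^2 + 144*v^2 + 1)^(3/2).
At (u, v) = (-3, -3): H = 5841*sqrt(1621)/2627641.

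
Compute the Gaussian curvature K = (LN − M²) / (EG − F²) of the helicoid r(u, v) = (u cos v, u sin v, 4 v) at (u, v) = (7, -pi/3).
K = -16/4225

Coefficients of the first fundamental form: E = 1, F = 0, G = u^2 + 16.
Coefficients of the second fundamental form: L = 0, M = -4/sqrt(u^2 + 16), N = 0.
Assemble K = (LN − M²)/(EG − F²) = -16/(u^2 + 16)^2. At (u, v) = (7, -pi/3): K = -16/4225.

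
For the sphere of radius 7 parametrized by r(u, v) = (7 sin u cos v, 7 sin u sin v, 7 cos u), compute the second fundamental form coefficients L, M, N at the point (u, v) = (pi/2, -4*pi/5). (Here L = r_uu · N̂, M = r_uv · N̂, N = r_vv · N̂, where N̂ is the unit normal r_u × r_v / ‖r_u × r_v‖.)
L = -7;  M = 0;  N = -7

Compute the unit normal N̂(u, v) = (sin(u)^2*cos(v)/Abs(sin(u)), sin(u)^2*sin(v)/Abs(sin(u)), sin(2*u)/(2*Abs(sin(u)))), and the second partials r_uu, r_uv, r_vv. Take dot products:
  L(u, v) = r_uu · N̂ = -7*sin(u)/Abs(sin(u)),
  M(u, v) = r_uv · N̂ = 0,
  N(u, v) = r_vv · N̂ = -7*sin(u)^3/Abs(sin(u)).
Evaluating at (u, v) = (pi/2, -4*pi/5):
  L = -7, M = 0, N = -7.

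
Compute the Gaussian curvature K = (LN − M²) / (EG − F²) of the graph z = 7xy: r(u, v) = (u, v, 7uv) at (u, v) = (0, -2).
K = -49/38809

Coefficients of the first fundamental form: E = 49*v^2 + 1, F = 49*u*v, G = 49*u^2 + 1.
Coefficients of the second fundamental form: L = 0, M = 7/sqrt(49*u^2 + 49*v^2 + 1), N = 0.
Assemble K = (LN − M²)/(EG − F²) = -49/(2401*u^4 + 4802*u^2*v^2 + 98*u^2 + 2401*v^4 + 98*v^2 + 1). At (u, v) = (0, -2): K = -49/38809.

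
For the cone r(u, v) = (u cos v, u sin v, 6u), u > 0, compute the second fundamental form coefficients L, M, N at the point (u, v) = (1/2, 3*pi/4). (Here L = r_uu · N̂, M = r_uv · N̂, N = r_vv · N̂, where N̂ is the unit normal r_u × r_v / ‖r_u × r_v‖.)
L = 0;  M = 0;  N = 3*sqrt(37)/37

Compute the unit normal N̂(u, v) = (-6*sqrt(37)*u*cos(v)/(37*Abs(u)), -6*sqrt(37)*u*sin(v)/(37*Abs(u)), sqrt(37)*u/(37*Abs(u))), and the second partials r_uu, r_uv, r_vv. Take dot products:
  L(u, v) = r_uu · N̂ = 0,
  M(u, v) = r_uv · N̂ = 0,
  N(u, v) = r_vv · N̂ = 6*sqrt(37)*u^2/(37*Abs(u)).
Evaluating at (u, v) = (1/2, 3*pi/4):
  L = 0, M = 0, N = 3*sqrt(37)/37.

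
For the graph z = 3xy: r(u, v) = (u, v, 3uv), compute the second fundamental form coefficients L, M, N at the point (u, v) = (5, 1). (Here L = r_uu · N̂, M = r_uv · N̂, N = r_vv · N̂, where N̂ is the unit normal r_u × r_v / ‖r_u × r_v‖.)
L = 0;  M = 3*sqrt(235)/235;  N = 0

Compute the unit normal N̂(u, v) = (-3*v/sqrt(9*u^2 + 9*v^2 + 1), -3*u/sqrt(9*u^2 + 9*v^2 + 1), 1/sqrt(9*u^2 + 9*v^2 + 1)), and the second partials r_uu, r_uv, r_vv. Take dot products:
  L(u, v) = r_uu · N̂ = 0,
  M(u, v) = r_uv · N̂ = 3/sqrt(9*u^2 + 9*v^2 + 1),
  N(u, v) = r_vv · N̂ = 0.
Evaluating at (u, v) = (5, 1):
  L = 0, M = 3*sqrt(235)/235, N = 0.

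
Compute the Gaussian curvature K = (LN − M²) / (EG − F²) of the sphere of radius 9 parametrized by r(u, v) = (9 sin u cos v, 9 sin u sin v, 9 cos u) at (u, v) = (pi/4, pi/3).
K = 1/81

Coefficients of the first fundamental form: E = 81, F = 0, G = 81*sin(u)^2.
Coefficients of the second fundamental form: L = -9*sin(u)/Abs(sin(u)), M = 0, N = -9*sin(u)^3/Abs(sin(u)).
Assemble K = (LN − M²)/(EG − F²) = 1/81. At (u, v) = (pi/4, pi/3): K = 1/81.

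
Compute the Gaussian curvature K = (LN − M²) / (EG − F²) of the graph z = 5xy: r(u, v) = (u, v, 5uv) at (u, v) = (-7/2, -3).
K = -400/4532641

Coefficients of the first fundamental form: E = 25*v^2 + 1, F = 25*u*v, G = 25*u^2 + 1.
Coefficients of the second fundamental form: L = 0, M = 5/sqrt(25*u^2 + 25*v^2 + 1), N = 0.
Assemble K = (LN − M²)/(EG − F²) = -25/(625*u^4 + 1250*u^2*v^2 + 50*u^2 + 625*v^4 + 50*v^2 + 1). At (u, v) = (-7/2, -3): K = -400/4532641.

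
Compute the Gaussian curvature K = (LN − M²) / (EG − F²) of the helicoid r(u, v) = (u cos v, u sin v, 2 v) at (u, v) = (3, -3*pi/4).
K = -4/169

Coefficients of the first fundamental form: E = 1, F = 0, G = u^2 + 4.
Coefficients of the second fundamental form: L = 0, M = -2/sqrt(u^2 + 4), N = 0.
Assemble K = (LN − M²)/(EG − F²) = -4/(u^2 + 4)^2. At (u, v) = (3, -3*pi/4): K = -4/169.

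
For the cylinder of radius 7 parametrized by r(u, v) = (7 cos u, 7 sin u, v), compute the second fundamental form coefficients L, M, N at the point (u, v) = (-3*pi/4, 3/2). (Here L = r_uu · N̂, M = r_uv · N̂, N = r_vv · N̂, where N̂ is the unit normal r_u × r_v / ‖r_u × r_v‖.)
L = -7;  M = 0;  N = 0

Compute the unit normal N̂(u, v) = (cos(u), sin(u), 0), and the second partials r_uu, r_uv, r_vv. Take dot products:
  L(u, v) = r_uu · N̂ = -7,
  M(u, v) = r_uv · N̂ = 0,
  N(u, v) = r_vv · N̂ = 0.
Evaluating at (u, v) = (-3*pi/4, 3/2):
  L = -7, M = 0, N = 0.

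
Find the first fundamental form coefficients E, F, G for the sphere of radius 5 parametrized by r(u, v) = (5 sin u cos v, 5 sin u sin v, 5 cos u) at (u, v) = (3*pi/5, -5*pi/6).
E = 25;  F = 0;  G = 25*sqrt(5)/8 + 125/8

Partials: r_u = (5*cos(u)*cos(v), 5*sin(v)*cos(u), -5*sin(u)), r_v = (-5*sin(u)*sin(v), 5*sin(u)*cos(v), 0). As functions of (u, v):
  E = r_u · r_u = 25,
  F = r_u · r_v = 0,
  G = r_v · r_v = 25*sin(u)^2.
Evaluating at (u, v) = (3*pi/5, -5*pi/6): E = 25, F = 0, G = 25*sqrt(5)/8 + 125/8.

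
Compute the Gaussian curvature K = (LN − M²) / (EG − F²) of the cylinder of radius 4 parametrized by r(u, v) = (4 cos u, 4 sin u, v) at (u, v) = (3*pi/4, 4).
K = 0

Coefficients of the first fundamental form: E = 16, F = 0, G = 1.
Coefficients of the second fundamental form: L = -4, M = 0, N = 0.
Assemble K = (LN − M²)/(EG − F²) = 0. At (u, v) = (3*pi/4, 4): K = 0.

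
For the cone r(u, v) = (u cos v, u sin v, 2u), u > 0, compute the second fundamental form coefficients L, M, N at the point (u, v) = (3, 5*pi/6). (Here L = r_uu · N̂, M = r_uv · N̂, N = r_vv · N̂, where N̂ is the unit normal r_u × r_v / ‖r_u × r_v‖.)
L = 0;  M = 0;  N = 6*sqrt(5)/5

Compute the unit normal N̂(u, v) = (-2*sqrt(5)*u*cos(v)/(5*Abs(u)), -2*sqrt(5)*u*sin(v)/(5*Abs(u)), sqrt(5)*u/(5*Abs(u))), and the second partials r_uu, r_uv, r_vv. Take dot products:
  L(u, v) = r_uu · N̂ = 0,
  M(u, v) = r_uv · N̂ = 0,
  N(u, v) = r_vv · N̂ = 2*sqrt(5)*u^2/(5*Abs(u)).
Evaluating at (u, v) = (3, 5*pi/6):
  L = 0, M = 0, N = 6*sqrt(5)/5.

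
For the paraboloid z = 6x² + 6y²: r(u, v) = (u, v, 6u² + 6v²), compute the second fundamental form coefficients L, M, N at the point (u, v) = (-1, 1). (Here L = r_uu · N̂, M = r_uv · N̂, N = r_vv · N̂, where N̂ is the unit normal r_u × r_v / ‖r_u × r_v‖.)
L = 12/17;  M = 0;  N = 12/17

Compute the unit normal N̂(u, v) = (-12*u/sqrt(144*u^2 + 144*v^2 + 1), -12*v/sqrt(144*u^2 + 144*v^2 + 1), 1/sqrt(144*u^2 + 144*v^2 + 1)), and the second partials r_uu, r_uv, r_vv. Take dot products:
  L(u, v) = r_uu · N̂ = 12/sqrt(144*u^2 + 144*v^2 + 1),
  M(u, v) = r_uv · N̂ = 0,
  N(u, v) = r_vv · N̂ = 12/sqrt(144*u^2 + 144*v^2 + 1).
Evaluating at (u, v) = (-1, 1):
  L = 12/17, M = 0, N = 12/17.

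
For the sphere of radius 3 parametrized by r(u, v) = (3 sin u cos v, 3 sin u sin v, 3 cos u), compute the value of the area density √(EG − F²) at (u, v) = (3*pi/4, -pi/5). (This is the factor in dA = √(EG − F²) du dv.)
√(EG − F²)|_{(3*pi/4, -pi/5)} = 9*sqrt(2)/2

E = 9, F = 0, G = 9*sin(u)^2, so EG − F² = 81*sin(u)^2. Taking the positive square root: √(EG − F²) = 9*Abs(sin(u)). At (u, v) = (3*pi/4, -pi/5): 9*sqrt(2)/2.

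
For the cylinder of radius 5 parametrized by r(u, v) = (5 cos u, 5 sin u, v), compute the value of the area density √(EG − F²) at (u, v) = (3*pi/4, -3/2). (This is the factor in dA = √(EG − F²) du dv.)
√(EG − F²)|_{(3*pi/4, -3/2)} = 5

E = 25, F = 0, G = 1, so EG − F² = 25. Taking the positive square root: √(EG − F²) = 5. At (u, v) = (3*pi/4, -3/2): 5.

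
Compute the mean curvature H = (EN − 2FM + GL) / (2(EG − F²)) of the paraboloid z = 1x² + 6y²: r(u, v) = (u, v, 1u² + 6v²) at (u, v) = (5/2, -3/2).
H = 481*sqrt(14)/24500

With E = 4*u^2 + 1, F = 24*u*v, G = 144*v^2 + 1, L = 2/sqrt(4*u^2 + 144*v^2 + 1), M = 0, N = 12/sqrt(4*u^2 + 144*v^2 + 1), assemble
  H = (EN − 2FM + GL) / (2(EG − F²)) = (24*u^2 + 144*v^2 + 7)/(4*u^2 + 144*v^2 + 1)^(3/2).
At (u, v) = (5/2, -3/2): H = 481*sqrt(14)/24500.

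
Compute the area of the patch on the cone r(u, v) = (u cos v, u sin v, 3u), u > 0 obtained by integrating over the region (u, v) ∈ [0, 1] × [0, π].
Area = sqrt(10)*pi/2

Area = ∫∫ √(EG − F²) du dv with √(EG − F²) = sqrt(10)*Abs(u). Integrating over [0, 1] × [0, π] gives sqrt(10)*pi/2.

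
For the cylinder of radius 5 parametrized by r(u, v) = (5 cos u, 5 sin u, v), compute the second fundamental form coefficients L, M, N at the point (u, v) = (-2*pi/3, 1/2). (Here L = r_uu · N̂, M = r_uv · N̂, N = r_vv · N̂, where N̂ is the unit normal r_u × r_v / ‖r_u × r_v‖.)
L = -5;  M = 0;  N = 0

Compute the unit normal N̂(u, v) = (cos(u), sin(u), 0), and the second partials r_uu, r_uv, r_vv. Take dot products:
  L(u, v) = r_uu · N̂ = -5,
  M(u, v) = r_uv · N̂ = 0,
  N(u, v) = r_vv · N̂ = 0.
Evaluating at (u, v) = (-2*pi/3, 1/2):
  L = -5, M = 0, N = 0.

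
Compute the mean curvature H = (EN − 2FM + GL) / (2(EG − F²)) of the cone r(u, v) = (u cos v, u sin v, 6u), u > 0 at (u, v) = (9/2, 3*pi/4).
H = 2*sqrt(37)/111

With E = 37, F = 0, G = u^2, L = 0, M = 0, N = 6*sqrt(37)*u^2/(37*Abs(u)), assemble
  H = (EN − 2FM + GL) / (2(EG − F²)) = 3*sqrt(37)/(37*Abs(u)).
At (u, v) = (9/2, 3*pi/4): H = 2*sqrt(37)/111.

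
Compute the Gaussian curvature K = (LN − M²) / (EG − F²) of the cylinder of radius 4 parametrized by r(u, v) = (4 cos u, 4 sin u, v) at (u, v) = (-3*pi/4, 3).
K = 0

Coefficients of the first fundamental form: E = 16, F = 0, G = 1.
Coefficients of the second fundamental form: L = -4, M = 0, N = 0.
Assemble K = (LN − M²)/(EG − F²) = 0. At (u, v) = (-3*pi/4, 3): K = 0.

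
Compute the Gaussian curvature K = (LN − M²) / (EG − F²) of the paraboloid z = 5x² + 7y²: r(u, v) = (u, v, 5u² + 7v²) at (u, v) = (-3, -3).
K = 28/1420445

Coefficients of the first fundamental form: E = 100*u^2 + 1, F = 140*u*v, G = 196*v^2 + 1.
Coefficients of the second fundamental form: L = 10/sqrt(100*u^2 + 196*v^2 + 1), M = 0, N = 14/sqrt(100*u^2 + 196*v^2 + 1).
Assemble K = (LN − M²)/(EG − F²) = 140/(10000*u^4 + 39200*u^2*v^2 + 200*u^2 + 38416*v^4 + 392*v^2 + 1). At (u, v) = (-3, -3): K = 28/1420445.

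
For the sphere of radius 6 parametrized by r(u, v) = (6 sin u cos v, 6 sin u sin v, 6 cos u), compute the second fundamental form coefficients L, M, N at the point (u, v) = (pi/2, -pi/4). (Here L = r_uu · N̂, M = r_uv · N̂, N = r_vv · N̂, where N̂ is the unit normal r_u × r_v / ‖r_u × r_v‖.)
L = -6;  M = 0;  N = -6

Compute the unit normal N̂(u, v) = (sin(u)^2*cos(v)/Abs(sin(u)), sin(u)^2*sin(v)/Abs(sin(u)), sin(2*u)/(2*Abs(sin(u)))), and the second partials r_uu, r_uv, r_vv. Take dot products:
  L(u, v) = r_uu · N̂ = -6*sin(u)/Abs(sin(u)),
  M(u, v) = r_uv · N̂ = 0,
  N(u, v) = r_vv · N̂ = -6*sin(u)^3/Abs(sin(u)).
Evaluating at (u, v) = (pi/2, -pi/4):
  L = -6, M = 0, N = -6.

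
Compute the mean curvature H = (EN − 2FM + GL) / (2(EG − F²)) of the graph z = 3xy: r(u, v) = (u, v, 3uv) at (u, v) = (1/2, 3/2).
H = -81*sqrt(94)/4418

With E = 9*v^2 + 1, F = 9*u*v, G = 9*u^2 + 1, L = 0, M = 3/sqrt(9*u^2 + 9*v^2 + 1), N = 0, assemble
  H = (EN − 2FM + GL) / (2(EG − F²)) = -27*u*v/(9*u^2 + 9*v^2 + 1)^(3/2).
At (u, v) = (1/2, 3/2): H = -81*sqrt(94)/4418.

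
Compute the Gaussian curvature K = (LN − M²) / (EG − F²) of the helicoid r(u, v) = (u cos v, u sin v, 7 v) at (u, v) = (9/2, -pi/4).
K = -784/76729

Coefficients of the first fundamental form: E = 1, F = 0, G = u^2 + 49.
Coefficients of the second fundamental form: L = 0, M = -7/sqrt(u^2 + 49), N = 0.
Assemble K = (LN − M²)/(EG − F²) = -49/(u^2 + 49)^2. At (u, v) = (9/2, -pi/4): K = -784/76729.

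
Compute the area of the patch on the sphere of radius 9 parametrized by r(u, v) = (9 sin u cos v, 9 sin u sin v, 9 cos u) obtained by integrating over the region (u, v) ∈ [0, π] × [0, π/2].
Area = 81*pi

Area = ∫∫ √(EG − F²) du dv with √(EG − F²) = 81*Abs(sin(u)). Integrating over [0, π] × [0, π/2] gives 81*pi.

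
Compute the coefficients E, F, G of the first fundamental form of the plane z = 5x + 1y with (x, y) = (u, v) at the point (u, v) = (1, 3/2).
E = 26;  F = 5;  G = 2

Partials: r_u = (1, 0, 5), r_v = (0, 1, 1). As functions of (u, v):
  E = r_u · r_u = 26,
  F = r_u · r_v = 5,
  G = r_v · r_v = 2.
Evaluating at (u, v) = (1, 3/2): E = 26, F = 5, G = 2.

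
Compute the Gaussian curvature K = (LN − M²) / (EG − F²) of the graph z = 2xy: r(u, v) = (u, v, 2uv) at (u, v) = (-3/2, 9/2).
K = -4/8281

Coefficients of the first fundamental form: E = 4*v^2 + 1, F = 4*u*v, G = 4*u^2 + 1.
Coefficients of the second fundamental form: L = 0, M = 2/sqrt(4*u^2 + 4*v^2 + 1), N = 0.
Assemble K = (LN − M²)/(EG − F²) = -4/(16*u^4 + 32*u^2*v^2 + 8*u^2 + 16*v^4 + 8*v^2 + 1). At (u, v) = (-3/2, 9/2): K = -4/8281.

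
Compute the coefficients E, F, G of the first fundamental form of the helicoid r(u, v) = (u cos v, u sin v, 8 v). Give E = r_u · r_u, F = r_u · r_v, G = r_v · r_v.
E = 1;  F = 0;  G = u^2 + 64

Compute partials: r_u = (cos(v), sin(v), 0), r_v = (-u*sin(v), u*cos(v), 8). Then
  E = r_u · r_u = 1,
  F = r_u · r_v = 0,
  G = r_v · r_v = u^2 + 64.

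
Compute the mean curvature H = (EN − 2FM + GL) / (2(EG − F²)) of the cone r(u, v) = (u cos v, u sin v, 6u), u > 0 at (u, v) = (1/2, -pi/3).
H = 6*sqrt(37)/37

With E = 37, F = 0, G = u^2, L = 0, M = 0, N = 6*sqrt(37)*u^2/(37*Abs(u)), assemble
  H = (EN − 2FM + GL) / (2(EG − F²)) = 3*sqrt(37)/(37*Abs(u)).
At (u, v) = (1/2, -pi/3): H = 6*sqrt(37)/37.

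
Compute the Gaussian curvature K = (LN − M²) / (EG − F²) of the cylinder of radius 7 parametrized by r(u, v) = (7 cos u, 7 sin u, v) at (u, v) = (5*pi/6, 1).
K = 0

Coefficients of the first fundamental form: E = 49, F = 0, G = 1.
Coefficients of the second fundamental form: L = -7, M = 0, N = 0.
Assemble K = (LN − M²)/(EG − F²) = 0. At (u, v) = (5*pi/6, 1): K = 0.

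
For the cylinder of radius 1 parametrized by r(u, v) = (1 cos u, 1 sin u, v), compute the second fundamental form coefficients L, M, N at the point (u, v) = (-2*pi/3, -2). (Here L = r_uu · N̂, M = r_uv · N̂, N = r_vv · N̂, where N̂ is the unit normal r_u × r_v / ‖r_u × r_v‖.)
L = -1;  M = 0;  N = 0

Compute the unit normal N̂(u, v) = (cos(u), sin(u), 0), and the second partials r_uu, r_uv, r_vv. Take dot products:
  L(u, v) = r_uu · N̂ = -1,
  M(u, v) = r_uv · N̂ = 0,
  N(u, v) = r_vv · N̂ = 0.
Evaluating at (u, v) = (-2*pi/3, -2):
  L = -1, M = 0, N = 0.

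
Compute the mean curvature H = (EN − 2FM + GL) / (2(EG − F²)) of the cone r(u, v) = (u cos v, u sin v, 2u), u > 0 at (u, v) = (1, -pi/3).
H = sqrt(5)/5

With E = 5, F = 0, G = u^2, L = 0, M = 0, N = 2*sqrt(5)*u^2/(5*Abs(u)), assemble
  H = (EN − 2FM + GL) / (2(EG − F²)) = sqrt(5)/(5*Abs(u)).
At (u, v) = (1, -pi/3): H = sqrt(5)/5.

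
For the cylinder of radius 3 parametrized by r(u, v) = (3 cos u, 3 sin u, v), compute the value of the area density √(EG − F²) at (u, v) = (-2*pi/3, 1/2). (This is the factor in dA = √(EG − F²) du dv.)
√(EG − F²)|_{(-2*pi/3, 1/2)} = 3

E = 9, F = 0, G = 1, so EG − F² = 9. Taking the positive square root: √(EG − F²) = 3. At (u, v) = (-2*pi/3, 1/2): 3.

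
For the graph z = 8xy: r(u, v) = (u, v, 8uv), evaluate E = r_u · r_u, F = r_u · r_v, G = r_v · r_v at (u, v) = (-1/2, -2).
E = 257;  F = 64;  G = 17

Partials: r_u = (1, 0, 8*v), r_v = (0, 1, 8*u). As functions of (u, v):
  E = r_u · r_u = 64*v^2 + 1,
  F = r_u · r_v = 64*u*v,
  G = r_v · r_v = 64*u^2 + 1.
Evaluating at (u, v) = (-1/2, -2): E = 257, F = 64, G = 17.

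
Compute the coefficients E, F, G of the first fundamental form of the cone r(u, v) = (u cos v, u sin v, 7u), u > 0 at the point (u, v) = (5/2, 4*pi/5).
E = 50;  F = 0;  G = 25/4

Partials: r_u = (cos(v), sin(v), 7), r_v = (-u*sin(v), u*cos(v), 0). As functions of (u, v):
  E = r_u · r_u = 50,
  F = r_u · r_v = 0,
  G = r_v · r_v = u^2.
Evaluating at (u, v) = (5/2, 4*pi/5): E = 50, F = 0, G = 25/4.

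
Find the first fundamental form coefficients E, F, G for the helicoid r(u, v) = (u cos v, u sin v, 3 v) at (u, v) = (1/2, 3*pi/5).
E = 1;  F = 0;  G = 37/4

Partials: r_u = (cos(v), sin(v), 0), r_v = (-u*sin(v), u*cos(v), 3). As functions of (u, v):
  E = r_u · r_u = 1,
  F = r_u · r_v = 0,
  G = r_v · r_v = u^2 + 9.
Evaluating at (u, v) = (1/2, 3*pi/5): E = 1, F = 0, G = 37/4.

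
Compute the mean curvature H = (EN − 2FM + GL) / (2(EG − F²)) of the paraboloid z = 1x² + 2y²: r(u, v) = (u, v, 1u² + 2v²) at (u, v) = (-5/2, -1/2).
H = 19*sqrt(30)/300

With E = 4*u^2 + 1, F = 8*u*v, G = 16*v^2 + 1, L = 2/sqrt(4*u^2 + 16*v^2 + 1), M = 0, N = 4/sqrt(4*u^2 + 16*v^2 + 1), assemble
  H = (EN − 2FM + GL) / (2(EG − F²)) = (8*u^2 + 16*v^2 + 3)/(4*u^2 + 16*v^2 + 1)^(3/2).
At (u, v) = (-5/2, -1/2): H = 19*sqrt(30)/300.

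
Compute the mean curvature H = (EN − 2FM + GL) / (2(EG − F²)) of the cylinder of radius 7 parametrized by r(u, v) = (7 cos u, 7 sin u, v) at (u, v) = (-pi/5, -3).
H = -1/14

With E = 49, F = 0, G = 1, L = -7, M = 0, N = 0, assemble
  H = (EN − 2FM + GL) / (2(EG − F²)) = -1/14.
At (u, v) = (-pi/5, -3): H = -1/14.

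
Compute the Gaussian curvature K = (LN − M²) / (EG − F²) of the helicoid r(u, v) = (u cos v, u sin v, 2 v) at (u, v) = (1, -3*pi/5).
K = -4/25

Coefficients of the first fundamental form: E = 1, F = 0, G = u^2 + 4.
Coefficients of the second fundamental form: L = 0, M = -2/sqrt(u^2 + 4), N = 0.
Assemble K = (LN − M²)/(EG − F²) = -4/(u^2 + 4)^2. At (u, v) = (1, -3*pi/5): K = -4/25.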